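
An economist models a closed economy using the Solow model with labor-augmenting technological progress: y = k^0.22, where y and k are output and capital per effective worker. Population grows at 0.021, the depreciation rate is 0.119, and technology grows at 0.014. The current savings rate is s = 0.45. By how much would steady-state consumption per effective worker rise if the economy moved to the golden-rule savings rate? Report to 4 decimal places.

Δc ≈ 0.1183

n + g + δ = 0.021 + 0.014 + 0.119 = 0.154.
Current steady state (s = 0.45): k* = (0.45/0.154)^(1/0.78) ≈ 3.9540, y* = 3.9540^0.22 ≈ 1.3532, c* = (1−0.45)·1.3532 ≈ 0.7442.
Maximizing c = f(k) − (n+g+δ)·k gives f'(k) = n+g+δ, i.e. 0.22·k^(0.22−1) = 0.154, so k_gold = (0.22/0.154)^(1/0.78) ≈ 1.5798.
y_gold = 1.5798^0.22 ≈ 1.1058, c_gold = y_gold − 0.154·k_gold ≈ 0.8626.
Gain: Δc = 0.8626 − 0.7442 ≈ 0.1183.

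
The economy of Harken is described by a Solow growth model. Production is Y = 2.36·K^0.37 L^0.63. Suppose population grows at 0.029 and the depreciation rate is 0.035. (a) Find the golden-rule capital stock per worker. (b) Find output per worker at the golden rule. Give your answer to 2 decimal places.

(a) k_gold ≈ 63.31; (b) y_gold ≈ 10.95

Capital per worker breaks even when investment replaces (n + δ)·k; here n + δ = 0.064.
At the golden rule the marginal product of capital equals n+δ: 0.37·2.36·k^(0.37−1) = 0.064. Solving, k_gold = (0.37·2.36/0.064)^(1/0.63) ≈ 63.3114.
y_gold = 2.36·63.3114^0.37 ≈ 10.9512.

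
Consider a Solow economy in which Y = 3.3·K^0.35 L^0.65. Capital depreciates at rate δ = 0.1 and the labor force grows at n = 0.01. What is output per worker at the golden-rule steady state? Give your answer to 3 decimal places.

y_gold ≈ 11.705

Break-even investment rate: n + δ = 0.01 + 0.1 = 0.11.
Maximizing c = f(k) − (n+δ)·k gives f'(k) = n+δ, i.e. 0.35·3.3·k^(0.35−1) = 0.11, so k_gold = (0.35·3.3/0.11)^(1/0.65) ≈ 37.2444.
Output: y_gold = 3.3·k_gold^0.35 = 3.3·37.2444^0.35 ≈ 11.7054.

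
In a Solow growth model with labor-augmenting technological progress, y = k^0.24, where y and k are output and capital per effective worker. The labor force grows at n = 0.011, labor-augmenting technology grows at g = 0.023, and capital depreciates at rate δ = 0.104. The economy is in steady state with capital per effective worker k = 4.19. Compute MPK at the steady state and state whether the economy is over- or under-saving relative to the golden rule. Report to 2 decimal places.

The effective depreciation rate is n + g + δ = 0.011 + 0.023 + 0.104 = 0.138.
MPK = 0.24·k^(0.24−1) = 0.24·4.19^(-0.76) ≈ 0.0808.
MPK < 0.138, so the economy is dynamically inefficient (over-saving).

over-saving; MPK ≈ 0.08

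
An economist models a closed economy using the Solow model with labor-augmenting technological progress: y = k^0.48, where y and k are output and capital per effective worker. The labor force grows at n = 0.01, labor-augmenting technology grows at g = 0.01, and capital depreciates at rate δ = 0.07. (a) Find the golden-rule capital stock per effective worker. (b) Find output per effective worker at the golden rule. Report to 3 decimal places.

(a) k_gold ≈ 25.008; (b) y_gold ≈ 4.689

n + g + δ = 0.01 + 0.01 + 0.07 = 0.09.
Golden rule sets MPK = n+g+δ: 0.48·k^(0.48−1) = 0.09, so k_gold = (0.48/0.09)^(1/0.52) ≈ 25.0077.
y_gold = 25.0077^0.48 ≈ 4.6890.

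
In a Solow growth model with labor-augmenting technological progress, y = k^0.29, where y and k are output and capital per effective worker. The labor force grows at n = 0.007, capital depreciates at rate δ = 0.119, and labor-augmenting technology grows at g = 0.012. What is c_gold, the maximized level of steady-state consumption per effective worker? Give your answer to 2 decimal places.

n + g + δ = 0.007 + 0.012 + 0.119 = 0.138.
Maximizing c = f(k) − (n+g+δ)·k gives f'(k) = n+g+δ, i.e. 0.29·k^(0.29−1) = 0.138, so k_gold = (0.29/0.138)^(1/0.71) ≈ 2.8461.
y_gold = 2.8461^0.29 ≈ 1.3544.
c_gold = y_gold − (n+g+δ)·k_gold = 1.3544 − 0.138·2.8461 ≈ 0.9616.

c_gold ≈ 0.96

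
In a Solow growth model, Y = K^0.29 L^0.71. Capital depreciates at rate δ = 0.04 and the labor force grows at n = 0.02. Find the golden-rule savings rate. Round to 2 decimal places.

The effective depreciation rate is n + δ = 0.02 + 0.04 = 0.06.
At the golden rule MPK = n+δ, and in any Cobb-Douglas steady state s = (n+δ)·k/y = MPK·k/y = capital's share 0.29.

s_gold = 0.29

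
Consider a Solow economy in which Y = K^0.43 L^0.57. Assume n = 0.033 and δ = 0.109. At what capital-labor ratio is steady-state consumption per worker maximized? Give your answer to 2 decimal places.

The effective depreciation rate is n + δ = 0.033 + 0.109 = 0.142.
Setting f'(k) = n+δ gives 0.43·k^(0.43−1) = 0.142, hence k_gold = (0.43/0.142)^(1/0.57) ≈ 6.9851.

k_gold ≈ 6.99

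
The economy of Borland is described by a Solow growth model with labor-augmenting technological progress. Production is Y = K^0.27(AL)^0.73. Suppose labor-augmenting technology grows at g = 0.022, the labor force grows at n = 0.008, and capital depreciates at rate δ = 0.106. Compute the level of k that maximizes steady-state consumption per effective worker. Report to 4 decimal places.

The effective depreciation rate is n + g + δ = 0.008 + 0.022 + 0.106 = 0.136.
Maximizing c = f(k) − (n+g+δ)·k gives f'(k) = n+g+δ, i.e. 0.27·k^(0.27−1) = 0.136, so k_gold = (0.27/0.136)^(1/0.73) ≈ 2.5585.

k_gold ≈ 2.5585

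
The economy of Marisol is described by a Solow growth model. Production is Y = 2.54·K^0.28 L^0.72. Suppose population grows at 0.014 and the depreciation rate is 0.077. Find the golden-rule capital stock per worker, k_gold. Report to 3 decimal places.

Break-even investment rate: n + δ = 0.014 + 0.077 = 0.091.
At the golden rule the marginal product of capital equals n+δ: 0.28·2.54·k^(0.28−1) = 0.091. Solving, k_gold = (0.28·2.54/0.091)^(1/0.72) ≈ 17.3864.

k_gold ≈ 17.386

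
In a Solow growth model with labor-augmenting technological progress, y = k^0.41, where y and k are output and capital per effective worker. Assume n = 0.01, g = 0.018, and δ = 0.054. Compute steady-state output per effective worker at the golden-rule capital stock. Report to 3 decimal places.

y_gold ≈ 3.060

n + g + δ = 0.01 + 0.018 + 0.054 = 0.082.
Setting f'(k) = n+g+δ gives 0.41·k^(0.41−1) = 0.082, hence k_gold = (0.41/0.082)^(1/0.59) ≈ 15.3001.
Output: y_gold = k_gold^0.41 = 15.3001^0.41 ≈ 3.0600.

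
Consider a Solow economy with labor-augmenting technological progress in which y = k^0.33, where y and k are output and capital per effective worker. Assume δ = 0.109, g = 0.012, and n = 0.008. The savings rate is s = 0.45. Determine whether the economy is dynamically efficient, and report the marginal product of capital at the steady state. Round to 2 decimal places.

dynamically inefficient; MPK ≈ 0.09

n + g + δ = 0.008 + 0.012 + 0.109 = 0.129.
Steady-state k*: s·k^0.33 = 0.129·k gives k* = (0.45/0.129)^(1/0.67) ≈ 6.4548.
MPK = 0.33·6.4548^(-0.67) ≈ 0.0946.
MPK < n+g+δ = 0.129, so the economy is dynamically inefficient (over-saving).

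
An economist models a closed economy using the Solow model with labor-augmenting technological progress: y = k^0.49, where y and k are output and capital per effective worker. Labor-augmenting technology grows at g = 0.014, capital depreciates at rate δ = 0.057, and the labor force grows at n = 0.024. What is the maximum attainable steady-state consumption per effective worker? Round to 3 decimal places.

n + g + δ = 0.024 + 0.014 + 0.057 = 0.095.
Setting f'(k) = n+g+δ gives 0.49·k^(0.49−1) = 0.095, hence k_gold = (0.49/0.095)^(1/0.51) ≈ 24.9462.
y_gold = 24.9462^0.49 ≈ 4.8365.
c_gold = y_gold − (n+g+δ)·k_gold = 4.8365 − 0.095·24.9462 ≈ 2.4666.

c_gold ≈ 2.467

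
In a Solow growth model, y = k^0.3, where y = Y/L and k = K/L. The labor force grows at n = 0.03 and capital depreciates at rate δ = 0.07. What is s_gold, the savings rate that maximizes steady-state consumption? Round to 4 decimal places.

Break-even investment rate: n + δ = 0.03 + 0.07 = 0.1.
At the golden rule MPK = n+δ, and in any Cobb-Douglas steady state s = (n+δ)·k/y = MPK·k/y = capital's share 0.3.

s_gold = 0.3000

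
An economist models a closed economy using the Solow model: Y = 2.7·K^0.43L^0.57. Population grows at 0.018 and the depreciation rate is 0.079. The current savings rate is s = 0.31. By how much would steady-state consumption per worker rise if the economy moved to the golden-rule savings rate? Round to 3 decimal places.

The effective depreciation rate is n + δ = 0.018 + 0.079 = 0.097.
Current steady state (s = 0.31): k* = (0.31·2.7/0.097)^(1/0.57) ≈ 43.8555, y* = 2.7·43.8555^0.43 ≈ 13.7225, c* = (1−0.31)·13.7225 ≈ 9.4685.
Golden rule sets MPK = n+δ: 0.43·2.7·k^(0.43−1) = 0.097, so k_gold = (0.43·2.7/0.097)^(1/0.57) ≈ 77.8635.
y_gold = 2.7·77.8635^0.43 ≈ 17.5646, c_gold = y_gold − 0.097·k_gold ≈ 10.0118.
Gain: Δc = 10.0118 − 9.4685 ≈ 0.5433.

Δc ≈ 0.543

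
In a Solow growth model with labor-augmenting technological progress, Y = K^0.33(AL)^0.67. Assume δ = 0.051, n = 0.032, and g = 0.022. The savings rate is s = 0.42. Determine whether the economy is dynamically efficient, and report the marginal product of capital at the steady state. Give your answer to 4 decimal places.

The effective depreciation rate is n + g + δ = 0.032 + 0.022 + 0.051 = 0.105.
Steady-state k*: s·k^0.33 = 0.105·k gives k* = (0.42/0.105)^(1/0.67) ≈ 7.9177.
MPK = 0.33·7.9177^(-0.67) ≈ 0.0825.
MPK < n+g+δ = 0.105, so the economy is dynamically inefficient (over-saving).

dynamically inefficient; MPK ≈ 0.0825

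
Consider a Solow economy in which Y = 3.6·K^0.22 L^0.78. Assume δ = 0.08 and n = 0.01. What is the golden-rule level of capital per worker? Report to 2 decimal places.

The effective depreciation rate is n + δ = 0.01 + 0.08 = 0.09.
Setting f'(k) = n+δ gives 0.22·3.6·k^(0.22−1) = 0.09, hence k_gold = (0.22·3.6/0.09)^(1/0.78) ≈ 16.2508.

k_gold ≈ 16.25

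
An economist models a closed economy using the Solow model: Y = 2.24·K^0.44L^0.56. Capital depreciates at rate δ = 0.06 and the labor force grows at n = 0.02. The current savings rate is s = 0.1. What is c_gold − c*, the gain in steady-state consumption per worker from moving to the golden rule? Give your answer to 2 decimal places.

Capital per worker breaks even when investment replaces (n + δ)·k; here n + δ = 0.08.
Current steady state (s = 0.1): k* = (0.1·2.24/0.08)^(1/0.56) ≈ 6.2878, y* = 2.24·6.2878^0.44 ≈ 5.0302, c* = (1−0.1)·5.0302 ≈ 4.5272.
Setting f'(k) = n+δ gives 0.44·2.24·k^(0.44−1) = 0.08, hence k_gold = (0.44·2.24/0.08)^(1/0.56) ≈ 88.6174.
y_gold = 2.24·88.6174^0.44 ≈ 16.1123, c_gold = y_gold − 0.08·k_gold ≈ 9.0229.
Gain: Δc = 9.0229 − 4.5272 ≈ 4.4957.

Δc ≈ 4.50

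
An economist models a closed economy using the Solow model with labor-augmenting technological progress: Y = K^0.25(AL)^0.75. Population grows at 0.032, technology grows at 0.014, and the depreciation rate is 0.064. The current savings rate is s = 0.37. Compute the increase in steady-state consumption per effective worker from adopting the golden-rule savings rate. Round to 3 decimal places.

The effective depreciation rate is n + g + δ = 0.032 + 0.014 + 0.064 = 0.11.
Current steady state (s = 0.37): k* = (0.37/0.11)^(1/0.75) ≈ 5.0398, y* = 5.0398^0.25 ≈ 1.4983, c* = (1−0.37)·1.4983 ≈ 0.9439.
Golden rule sets MPK = n+g+δ: 0.25·k^(0.25−1) = 0.11, so k_gold = (0.25/0.11)^(1/0.75) ≈ 2.9881.
y_gold = 2.9881^0.25 ≈ 1.3148, c_gold = y_gold − 0.11·k_gold ≈ 0.9861.
Gain: Δc = 0.9861 − 0.9439 ≈ 0.0421.

Δc ≈ 0.042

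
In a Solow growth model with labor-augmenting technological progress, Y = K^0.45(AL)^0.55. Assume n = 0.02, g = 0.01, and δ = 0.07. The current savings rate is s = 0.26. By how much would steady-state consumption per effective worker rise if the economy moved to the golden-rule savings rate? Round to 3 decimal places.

Δc ≈ 0.266

Break-even investment rate: n + g + δ = 0.02 + 0.01 + 0.07 = 0.1.
Current steady state (s = 0.26): k* = (0.26/0.1)^(1/0.55) ≈ 5.6819, y* = 5.6819^0.45 ≈ 2.1854, c* = (1−0.26)·2.1854 ≈ 1.6172.
Setting f'(k) = n+g+δ gives 0.45·k^(0.45−1) = 0.1, hence k_gold = (0.45/0.1)^(1/0.55) ≈ 15.4049.
y_gold = 15.4049^0.45 ≈ 3.4233, c_gold = y_gold − 0.1·k_gold ≈ 1.8828.
Gain: Δc = 1.8828 − 1.6172 ≈ 0.2657.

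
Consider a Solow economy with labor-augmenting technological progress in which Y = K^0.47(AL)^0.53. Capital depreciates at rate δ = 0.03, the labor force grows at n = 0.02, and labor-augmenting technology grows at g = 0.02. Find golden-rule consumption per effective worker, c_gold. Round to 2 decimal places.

Break-even investment rate: n + g + δ = 0.02 + 0.02 + 0.03 = 0.07.
Maximizing c = f(k) − (n+g+δ)·k gives f'(k) = n+g+δ, i.e. 0.47·k^(0.47−1) = 0.07, so k_gold = (0.47/0.07)^(1/0.53) ≈ 36.3393.
y_gold = 36.3393^0.47 ≈ 5.4122.
c_gold = y_gold − (n+g+δ)·k_gold = 5.4122 − 0.07·36.3393 ≈ 2.8685.

c_gold ≈ 2.87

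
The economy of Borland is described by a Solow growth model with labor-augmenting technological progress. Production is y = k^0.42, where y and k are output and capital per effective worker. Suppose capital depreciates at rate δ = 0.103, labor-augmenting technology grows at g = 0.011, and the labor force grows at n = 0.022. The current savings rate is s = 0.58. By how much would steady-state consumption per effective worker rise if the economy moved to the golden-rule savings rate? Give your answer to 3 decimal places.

Break-even investment rate: n + g + δ = 0.022 + 0.011 + 0.103 = 0.136.
Current steady state (s = 0.58): k* = (0.58/0.136)^(1/0.58) ≈ 12.1903, y* = 12.1903^0.42 ≈ 2.8584, c* = (1−0.58)·2.8584 ≈ 1.2005.
Setting f'(k) = n+g+δ gives 0.42·k^(0.42−1) = 0.136, hence k_gold = (0.42/0.136)^(1/0.58) ≈ 6.9876.
y_gold = 6.9876^0.42 ≈ 2.2627, c_gold = y_gold − 0.136·k_gold ≈ 1.3123.
Gain: Δc = 1.3123 − 1.2005 ≈ 0.1118.

Δc ≈ 0.112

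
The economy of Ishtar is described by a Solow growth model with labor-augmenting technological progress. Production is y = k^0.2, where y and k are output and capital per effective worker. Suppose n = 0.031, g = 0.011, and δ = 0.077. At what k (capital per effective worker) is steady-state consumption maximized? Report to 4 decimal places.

k_gold ≈ 1.9136

The effective depreciation rate is n + g + δ = 0.031 + 0.011 + 0.077 = 0.119.
Maximizing c = f(k) − (n+g+δ)·k gives f'(k) = n+g+δ, i.e. 0.2·k^(0.2−1) = 0.119, so k_gold = (0.2/0.119)^(1/0.8) ≈ 1.9136.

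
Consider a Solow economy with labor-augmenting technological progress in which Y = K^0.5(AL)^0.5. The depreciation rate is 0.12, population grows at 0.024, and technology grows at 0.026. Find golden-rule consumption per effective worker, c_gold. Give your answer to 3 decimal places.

c_gold ≈ 1.471

Capital per effective worker breaks even when investment replaces (n + g + δ)·k; here n + g + δ = 0.17.
Maximizing c = f(k) − (n+g+δ)·k gives f'(k) = n+g+δ, i.e. 0.5·k^(0.5−1) = 0.17, so k_gold = (0.5/0.17)^(1/0.5) ≈ 8.6505.
y_gold = 8.6505^0.5 ≈ 2.9412.
c_gold = y_gold − (n+g+δ)·k_gold = 2.9412 − 0.17·8.6505 ≈ 1.4706.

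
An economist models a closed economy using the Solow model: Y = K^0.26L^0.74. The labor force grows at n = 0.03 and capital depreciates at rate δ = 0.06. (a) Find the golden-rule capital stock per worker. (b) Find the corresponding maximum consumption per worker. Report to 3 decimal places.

(a) k_gold ≈ 4.194; (b) c_gold ≈ 1.074

Break-even investment rate: n + δ = 0.03 + 0.06 = 0.09.
Golden rule sets MPK = n+δ: 0.26·k^(0.26−1) = 0.09, so k_gold = (0.26/0.09)^(1/0.74) ≈ 4.1938.
y_gold = 4.1938^0.26 ≈ 1.4517; c_gold = y_gold − 0.09·k_gold ≈ 1.0743.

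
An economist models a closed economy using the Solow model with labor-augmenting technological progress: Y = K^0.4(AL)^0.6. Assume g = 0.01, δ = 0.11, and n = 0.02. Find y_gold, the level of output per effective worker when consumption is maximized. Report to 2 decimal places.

The effective depreciation rate is n + g + δ = 0.02 + 0.01 + 0.11 = 0.14.
At the golden rule the marginal product of capital equals n+g+δ: 0.4·k^(0.4−1) = 0.14. Solving, k_gold = (0.4/0.14)^(1/0.6) ≈ 5.7529.
Output: y_gold = k_gold^0.4 = 5.7529^0.4 ≈ 2.0135.

y_gold ≈ 2.01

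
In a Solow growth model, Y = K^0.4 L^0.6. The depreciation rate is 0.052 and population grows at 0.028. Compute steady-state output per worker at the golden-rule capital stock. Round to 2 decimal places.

y_gold ≈ 2.92

Capital per worker breaks even when investment replaces (n + δ)·k; here n + δ = 0.08.
Golden rule sets MPK = n+δ: 0.4·k^(0.4−1) = 0.08, so k_gold = (0.4/0.08)^(1/0.6) ≈ 14.6201.
Output: y_gold = k_gold^0.4 = 14.6201^0.4 ≈ 2.9240.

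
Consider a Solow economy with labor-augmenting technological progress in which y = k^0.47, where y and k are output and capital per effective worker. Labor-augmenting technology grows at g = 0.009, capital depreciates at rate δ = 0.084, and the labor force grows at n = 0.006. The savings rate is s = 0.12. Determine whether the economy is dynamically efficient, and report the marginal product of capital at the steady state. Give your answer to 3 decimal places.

dynamically efficient; MPK ≈ 0.388

Capital per effective worker breaks even when investment replaces (n + g + δ)·k; here n + g + δ = 0.099.
Steady-state k*: s·k^0.47 = 0.099·k gives k* = (0.12/0.099)^(1/0.53) ≈ 1.4376.
MPK = 0.47·1.4376^(-0.53) ≈ 0.3878.
MPK > n+g+δ = 0.099, so the economy is dynamically efficient (under-saving).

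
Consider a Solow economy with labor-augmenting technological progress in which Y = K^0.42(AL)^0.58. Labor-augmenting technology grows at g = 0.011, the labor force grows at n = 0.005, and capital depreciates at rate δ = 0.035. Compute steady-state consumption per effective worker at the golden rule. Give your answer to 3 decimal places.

c_gold ≈ 2.670

Break-even investment rate: n + g + δ = 0.005 + 0.011 + 0.035 = 0.051.
At the golden rule the marginal product of capital equals n+g+δ: 0.42·k^(0.42−1) = 0.051. Solving, k_gold = (0.42/0.051)^(1/0.58) ≈ 37.9103.
y_gold = 37.9103^0.42 ≈ 4.6034.
c_gold = y_gold − (n+g+δ)·k_gold = 4.6034 − 0.051·37.9103 ≈ 2.6700.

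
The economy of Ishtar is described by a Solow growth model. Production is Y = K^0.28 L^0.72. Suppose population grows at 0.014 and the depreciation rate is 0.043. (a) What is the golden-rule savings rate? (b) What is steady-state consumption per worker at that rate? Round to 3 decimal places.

Capital per worker breaks even when investment replaces (n + δ)·k; here n + δ = 0.057.
For Cobb-Douglas, s_gold equals capital's share: s_gold = 0.28.
Golden rule sets MPK = n+δ: 0.28·k^(0.28−1) = 0.057, so k_gold = (0.28/0.057)^(1/0.72) ≈ 9.1225.
y_gold = 9.1225^0.28 ≈ 1.8571; c_gold = (1−0.28)·y_gold ≈ 1.3371.

(a) s_gold = 0.280; (b) c_gold ≈ 1.337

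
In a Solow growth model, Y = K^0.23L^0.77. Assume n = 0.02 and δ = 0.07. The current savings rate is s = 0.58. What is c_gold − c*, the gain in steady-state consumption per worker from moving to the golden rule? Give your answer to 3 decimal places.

n + δ = 0.02 + 0.07 = 0.09.
Current steady state (s = 0.58): k* = (0.58/0.09)^(1/0.77) ≈ 11.2432, y* = 11.2432^0.23 ≈ 1.7446, c* = (1−0.58)·1.7446 ≈ 0.7327.
At the golden rule the marginal product of capital equals n+δ: 0.23·k^(0.23−1) = 0.09. Solving, k_gold = (0.23/0.09)^(1/0.77) ≈ 3.3822.
y_gold = 3.3822^0.23 ≈ 1.3235, c_gold = y_gold − 0.09·k_gold ≈ 1.0191.
Gain: Δc = 1.0191 − 0.7327 ≈ 0.2863.

Δc ≈ 0.286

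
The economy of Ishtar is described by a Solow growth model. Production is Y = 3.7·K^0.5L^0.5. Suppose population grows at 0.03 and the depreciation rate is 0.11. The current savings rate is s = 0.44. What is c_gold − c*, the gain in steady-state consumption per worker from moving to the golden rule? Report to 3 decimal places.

Break-even investment rate: n + δ = 0.03 + 0.11 = 0.14.
Current steady state (s = 0.44): k* = (0.44·3.7/0.14)^(1/0.5) ≈ 135.2237, y* = 3.7·135.2237^0.5 ≈ 43.0257, c* = (1−0.44)·43.0257 ≈ 24.0944.
Setting f'(k) = n+δ gives 0.5·3.7·k^(0.5−1) = 0.14, hence k_gold = (0.5·3.7/0.14)^(1/0.5) ≈ 174.6173.
y_gold = 3.7·174.6173^0.5 ≈ 48.8929, c_gold = y_gold − 0.14·k_gold ≈ 24.4464.
Gain: Δc = 24.4464 − 24.0944 ≈ 0.3520.

Δc ≈ 0.352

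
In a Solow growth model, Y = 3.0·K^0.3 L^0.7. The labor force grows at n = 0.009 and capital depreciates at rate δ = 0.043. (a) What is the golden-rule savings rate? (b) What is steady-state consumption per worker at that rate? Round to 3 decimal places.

Capital per worker breaks even when investment replaces (n + δ)·k; here n + δ = 0.052.
For Cobb-Douglas, s_gold equals capital's share: s_gold = 0.3.
Golden rule sets MPK = n+δ: 0.3·3.0·k^(0.3−1) = 0.052, so k_gold = (0.3·3.0/0.052)^(1/0.7) ≈ 58.7372.
y_gold = 3.0·58.7372^0.3 ≈ 10.1811; c_gold = (1−0.3)·y_gold ≈ 7.1268.

(a) s_gold = 0.300; (b) c_gold ≈ 7.127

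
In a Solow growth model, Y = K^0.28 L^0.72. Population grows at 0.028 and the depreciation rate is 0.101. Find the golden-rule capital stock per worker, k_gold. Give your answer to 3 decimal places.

k_gold ≈ 2.934

Capital per worker breaks even when investment replaces (n + δ)·k; here n + δ = 0.129.
Golden rule sets MPK = n+δ: 0.28·k^(0.28−1) = 0.129, so k_gold = (0.28/0.129)^(1/0.72) ≈ 2.9340.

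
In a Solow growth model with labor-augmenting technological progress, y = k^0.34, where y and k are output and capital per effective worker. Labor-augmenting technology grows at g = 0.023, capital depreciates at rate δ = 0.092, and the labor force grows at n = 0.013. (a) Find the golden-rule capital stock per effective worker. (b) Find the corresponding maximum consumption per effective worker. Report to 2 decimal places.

Break-even investment rate: n + g + δ = 0.013 + 0.023 + 0.092 = 0.128.
Golden rule sets MPK = n+g+δ: 0.34·k^(0.34−1) = 0.128, so k_gold = (0.34/0.128)^(1/0.66) ≈ 4.3937.
y_gold = 4.3937^0.34 ≈ 1.6541; c_gold = y_gold − 0.128·k_gold ≈ 1.0917.

(a) k_gold ≈ 4.39; (b) c_gold ≈ 1.09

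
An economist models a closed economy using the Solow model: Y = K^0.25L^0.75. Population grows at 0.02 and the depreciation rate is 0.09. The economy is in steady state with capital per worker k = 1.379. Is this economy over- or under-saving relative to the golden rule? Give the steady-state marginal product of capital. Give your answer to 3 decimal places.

under-saving; MPK ≈ 0.196

Capital per worker breaks even when investment replaces (n + δ)·k; here n + δ = 0.11.
MPK = 0.25·k^(0.25−1) = 0.25·1.379^(-0.75) ≈ 0.1965.
MPK > 0.11, so the economy is dynamically efficient (under-saving).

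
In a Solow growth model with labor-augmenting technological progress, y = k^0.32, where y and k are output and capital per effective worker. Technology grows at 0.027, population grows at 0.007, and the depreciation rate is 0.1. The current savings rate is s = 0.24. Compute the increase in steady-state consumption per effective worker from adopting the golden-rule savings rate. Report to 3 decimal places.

Δc ≈ 0.024

The effective depreciation rate is n + g + δ = 0.007 + 0.027 + 0.1 = 0.134.
Current steady state (s = 0.24): k* = (0.24/0.134)^(1/0.68) ≈ 2.3562, y* = 2.3562^0.32 ≈ 1.3156, c* = (1−0.24)·1.3156 ≈ 0.9998.
Maximizing c = f(k) − (n+g+δ)·k gives f'(k) = n+g+δ, i.e. 0.32·k^(0.32−1) = 0.134, so k_gold = (0.32/0.134)^(1/0.68) ≈ 3.5971.
y_gold = 3.5971^0.32 ≈ 1.5063, c_gold = y_gold − 0.134·k_gold ≈ 1.0243.
Gain: Δc = 1.0243 − 0.9998 ≈ 0.0244.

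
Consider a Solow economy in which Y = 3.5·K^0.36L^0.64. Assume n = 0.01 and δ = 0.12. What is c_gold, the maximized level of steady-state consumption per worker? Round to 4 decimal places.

c_gold ≈ 8.0374

Break-even investment rate: n + δ = 0.01 + 0.12 = 0.13.
Setting f'(k) = n+δ gives 0.36·3.5·k^(0.36−1) = 0.13, hence k_gold = (0.36·3.5/0.13)^(1/0.64) ≈ 34.7770.
y_gold = 3.5·34.7770^0.36 ≈ 12.5584.
c_gold = y_gold − (n+δ)·k_gold = 12.5584 − 0.13·34.7770 ≈ 8.0374.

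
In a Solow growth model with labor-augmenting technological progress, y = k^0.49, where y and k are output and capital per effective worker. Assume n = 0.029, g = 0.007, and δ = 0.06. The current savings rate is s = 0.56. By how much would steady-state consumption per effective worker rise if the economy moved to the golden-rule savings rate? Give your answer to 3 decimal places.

Break-even investment rate: n + g + δ = 0.029 + 0.007 + 0.06 = 0.096.
Current steady state (s = 0.56): k* = (0.56/0.096)^(1/0.51) ≈ 31.7539, y* = 31.7539^0.49 ≈ 5.4435, c* = (1−0.56)·5.4435 ≈ 2.3952.
Maximizing c = f(k) − (n+g+δ)·k gives f'(k) = n+g+δ, i.e. 0.49·k^(0.49−1) = 0.096, so k_gold = (0.49/0.096)^(1/0.51) ≈ 24.4393.
y_gold = 24.4393^0.49 ≈ 4.7881, c_gold = y_gold − 0.096·k_gold ≈ 2.4419.
Gain: Δc = 2.4419 − 2.3952 ≈ 0.0468.

Δc ≈ 0.047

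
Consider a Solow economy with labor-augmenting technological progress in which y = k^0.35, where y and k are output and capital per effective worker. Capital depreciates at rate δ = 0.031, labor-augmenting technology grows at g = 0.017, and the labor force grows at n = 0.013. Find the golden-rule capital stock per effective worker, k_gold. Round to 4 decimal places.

Capital per effective worker breaks even when investment replaces (n + g + δ)·k; here n + g + δ = 0.061.
At the golden rule the marginal product of capital equals n+g+δ: 0.35·k^(0.35−1) = 0.061. Solving, k_gold = (0.35/0.061)^(1/0.65) ≈ 14.6991.

k_gold ≈ 14.6991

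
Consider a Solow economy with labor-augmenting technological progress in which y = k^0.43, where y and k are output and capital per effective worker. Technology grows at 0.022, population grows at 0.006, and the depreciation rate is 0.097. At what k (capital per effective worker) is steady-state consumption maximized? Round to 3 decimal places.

k_gold ≈ 8.736

n + g + δ = 0.006 + 0.022 + 0.097 = 0.125.
At the golden rule the marginal product of capital equals n+g+δ: 0.43·k^(0.43−1) = 0.125. Solving, k_gold = (0.43/0.125)^(1/0.57) ≈ 8.7364.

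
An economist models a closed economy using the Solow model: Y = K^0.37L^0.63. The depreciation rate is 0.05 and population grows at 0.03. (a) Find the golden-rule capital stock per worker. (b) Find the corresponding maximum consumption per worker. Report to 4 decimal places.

n + δ = 0.03 + 0.05 = 0.08.
At the golden rule the marginal product of capital equals n+δ: 0.37·k^(0.37−1) = 0.08. Solving, k_gold = (0.37/0.08)^(1/0.63) ≈ 11.3693.
y_gold = 11.3693^0.37 ≈ 2.4582; c_gold = y_gold − 0.08·k_gold ≈ 1.5487.

(a) k_gold ≈ 11.3693; (b) c_gold ≈ 1.5487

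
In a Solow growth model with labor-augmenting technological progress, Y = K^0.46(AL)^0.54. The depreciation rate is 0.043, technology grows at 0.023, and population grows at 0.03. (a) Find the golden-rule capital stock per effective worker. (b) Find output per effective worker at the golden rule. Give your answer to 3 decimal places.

Capital per effective worker breaks even when investment replaces (n + g + δ)·k; here n + g + δ = 0.096.
Golden rule sets MPK = n+g+δ: 0.46·k^(0.46−1) = 0.096, so k_gold = (0.46/0.096)^(1/0.54) ≈ 18.2037.
y_gold = 18.2037^0.46 ≈ 3.7990.

(a) k_gold ≈ 18.204; (b) y_gold ≈ 3.799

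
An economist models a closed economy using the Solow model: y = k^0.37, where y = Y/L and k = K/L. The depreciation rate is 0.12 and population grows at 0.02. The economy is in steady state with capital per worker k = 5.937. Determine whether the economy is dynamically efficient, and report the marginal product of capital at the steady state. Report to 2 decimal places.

Break-even investment rate: n + δ = 0.02 + 0.12 = 0.14.
MPK = 0.37·k^(0.37−1) = 0.37·5.937^(-0.63) ≈ 0.1205.
MPK < 0.14, so the economy is dynamically inefficient (over-saving).

dynamically inefficient; MPK ≈ 0.12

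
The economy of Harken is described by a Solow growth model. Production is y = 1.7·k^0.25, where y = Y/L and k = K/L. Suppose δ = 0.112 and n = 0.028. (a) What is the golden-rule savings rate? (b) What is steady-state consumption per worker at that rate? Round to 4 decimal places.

Break-even investment rate: n + δ = 0.028 + 0.112 = 0.14.
For Cobb-Douglas, s_gold equals capital's share: s_gold = 0.25.
Maximizing c = f(k) − (n+δ)·k gives f'(k) = n+δ, i.e. 0.25·1.7·k^(0.25−1) = 0.14, so k_gold = (0.25·1.7/0.14)^(1/0.75) ≈ 4.3956.
y_gold = 1.7·4.3956^0.25 ≈ 2.4615; c_gold = (1−0.25)·y_gold ≈ 1.8461.

(a) s_gold = 0.2500; (b) c_gold ≈ 1.8461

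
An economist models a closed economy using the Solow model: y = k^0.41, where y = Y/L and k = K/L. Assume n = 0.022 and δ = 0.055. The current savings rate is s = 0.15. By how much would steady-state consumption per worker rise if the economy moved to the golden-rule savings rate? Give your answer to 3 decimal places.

Δc ≈ 0.535

n + δ = 0.022 + 0.055 = 0.077.
Current steady state (s = 0.15): k* = (0.15/0.077)^(1/0.59) ≈ 3.0963, y* = 3.0963^0.41 ≈ 1.5895, c* = (1−0.15)·1.5895 ≈ 1.3510.
Golden rule sets MPK = n+δ: 0.41·k^(0.41−1) = 0.077, so k_gold = (0.41/0.077)^(1/0.59) ≈ 17.0218.
y_gold = 17.0218^0.41 ≈ 3.1968, c_gold = y_gold − 0.077·k_gold ≈ 1.8861.
Gain: Δc = 1.8861 − 1.3510 ≈ 0.5351.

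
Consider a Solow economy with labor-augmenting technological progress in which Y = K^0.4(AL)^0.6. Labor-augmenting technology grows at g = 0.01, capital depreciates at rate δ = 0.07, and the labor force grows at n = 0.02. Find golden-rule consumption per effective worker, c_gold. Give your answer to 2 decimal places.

Capital per effective worker breaks even when investment replaces (n + g + δ)·k; here n + g + δ = 0.1.
Setting f'(k) = n+g+δ gives 0.4·k^(0.4−1) = 0.1, hence k_gold = (0.4/0.1)^(1/0.6) ≈ 10.0794.
y_gold = 10.0794^0.4 ≈ 2.5198.
c_gold = y_gold − (n+g+δ)·k_gold = 2.5198 − 0.1·10.0794 ≈ 1.5119.

c_gold ≈ 1.51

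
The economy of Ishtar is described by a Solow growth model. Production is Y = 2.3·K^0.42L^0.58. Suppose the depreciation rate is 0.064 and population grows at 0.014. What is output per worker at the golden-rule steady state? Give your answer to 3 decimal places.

The effective depreciation rate is n + δ = 0.014 + 0.064 = 0.078.
Maximizing c = f(k) − (n+δ)·k gives f'(k) = n+δ, i.e. 0.42·2.3·k^(0.42−1) = 0.078, so k_gold = (0.42·2.3/0.078)^(1/0.58) ≈ 76.6091.
Output: y_gold = 2.3·k_gold^0.42 = 2.3·76.6091^0.42 ≈ 14.2274.

y_gold ≈ 14.227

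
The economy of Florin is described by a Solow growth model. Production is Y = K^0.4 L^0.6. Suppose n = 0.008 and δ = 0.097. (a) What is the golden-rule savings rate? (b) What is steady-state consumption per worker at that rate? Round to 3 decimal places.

(a) s_gold = 0.400; (b) c_gold ≈ 1.464

The effective depreciation rate is n + δ = 0.008 + 0.097 = 0.105.
For Cobb-Douglas, s_gold equals capital's share: s_gold = 0.4.
Maximizing c = f(k) − (n+δ)·k gives f'(k) = n+δ, i.e. 0.4·k^(0.4−1) = 0.105, so k_gold = (0.4/0.105)^(1/0.6) ≈ 9.2922.
y_gold = 9.2922^0.4 ≈ 2.4392; c_gold = (1−0.4)·y_gold ≈ 1.4635.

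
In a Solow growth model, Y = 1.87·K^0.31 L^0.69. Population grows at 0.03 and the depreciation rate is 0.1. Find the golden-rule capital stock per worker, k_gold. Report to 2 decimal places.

Capital per worker breaks even when investment replaces (n + δ)·k; here n + δ = 0.13.
Maximizing c = f(k) − (n+δ)·k gives f'(k) = n+δ, i.e. 0.31·1.87·k^(0.31−1) = 0.13, so k_gold = (0.31·1.87/0.13)^(1/0.69) ≈ 8.7288.

k_gold ≈ 8.73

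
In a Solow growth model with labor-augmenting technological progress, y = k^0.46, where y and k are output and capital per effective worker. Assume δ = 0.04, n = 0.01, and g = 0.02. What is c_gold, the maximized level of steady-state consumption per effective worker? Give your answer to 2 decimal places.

Break-even investment rate: n + g + δ = 0.01 + 0.02 + 0.04 = 0.07.
Setting f'(k) = n+g+δ gives 0.46·k^(0.46−1) = 0.07, hence k_gold = (0.46/0.07)^(1/0.54) ≈ 32.6727.
y_gold = 32.6727^0.46 ≈ 4.9719.
c_gold = y_gold − (n+g+δ)·k_gold = 4.9719 − 0.07·32.6727 ≈ 2.6848.

c_gold ≈ 2.68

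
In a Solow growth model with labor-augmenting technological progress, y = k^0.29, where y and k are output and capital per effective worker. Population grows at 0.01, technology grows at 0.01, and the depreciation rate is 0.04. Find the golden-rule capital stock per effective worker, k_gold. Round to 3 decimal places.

k_gold ≈ 9.199

The effective depreciation rate is n + g + δ = 0.01 + 0.01 + 0.04 = 0.06.
At the golden rule the marginal product of capital equals n+g+δ: 0.29·k^(0.29−1) = 0.06. Solving, k_gold = (0.29/0.06)^(1/0.71) ≈ 9.1987.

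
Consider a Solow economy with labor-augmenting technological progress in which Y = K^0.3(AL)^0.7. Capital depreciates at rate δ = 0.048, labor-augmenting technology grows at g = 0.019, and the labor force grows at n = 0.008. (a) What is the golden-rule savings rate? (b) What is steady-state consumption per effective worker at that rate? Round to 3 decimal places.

(a) s_gold = 0.300; (b) c_gold ≈ 1.268

Break-even investment rate: n + g + δ = 0.008 + 0.019 + 0.048 = 0.075.
For Cobb-Douglas, s_gold equals capital's share: s_gold = 0.3.
Golden rule sets MPK = n+g+δ: 0.3·k^(0.3−1) = 0.075, so k_gold = (0.3/0.075)^(1/0.7) ≈ 7.2458.
y_gold = 7.2458^0.3 ≈ 1.8114; c_gold = (1−0.3)·y_gold ≈ 1.2680.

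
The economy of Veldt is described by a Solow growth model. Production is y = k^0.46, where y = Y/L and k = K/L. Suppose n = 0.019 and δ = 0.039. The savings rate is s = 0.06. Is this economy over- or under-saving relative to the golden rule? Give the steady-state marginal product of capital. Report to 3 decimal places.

under-saving; MPK ≈ 0.445

Break-even investment rate: n + δ = 0.019 + 0.039 = 0.058.
Steady-state k*: s·k^0.46 = 0.058·k gives k* = (0.06/0.058)^(1/0.54) ≈ 1.0648.
MPK = 0.46·1.0648^(-0.54) ≈ 0.4447.
MPK > n+δ = 0.058, so the economy is dynamically efficient (under-saving).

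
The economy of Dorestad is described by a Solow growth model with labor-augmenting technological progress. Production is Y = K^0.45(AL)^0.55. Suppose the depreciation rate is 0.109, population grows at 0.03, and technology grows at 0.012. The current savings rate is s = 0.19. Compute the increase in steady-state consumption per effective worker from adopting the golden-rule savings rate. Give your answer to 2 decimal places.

Break-even investment rate: n + g + δ = 0.03 + 0.012 + 0.109 = 0.151.
Current steady state (s = 0.19): k* = (0.19/0.151)^(1/0.55) ≈ 1.5185, y* = 1.5185^0.45 ≈ 1.2068, c* = (1−0.19)·1.2068 ≈ 0.9775.
Golden rule sets MPK = n+g+δ: 0.45·k^(0.45−1) = 0.151, so k_gold = (0.45/0.151)^(1/0.55) ≈ 7.2819.
y_gold = 7.2819^0.45 ≈ 2.4435, c_gold = y_gold − 0.151·k_gold ≈ 1.3439.
Gain: Δc = 1.3439 − 0.9775 ≈ 0.3664.

Δc ≈ 0.37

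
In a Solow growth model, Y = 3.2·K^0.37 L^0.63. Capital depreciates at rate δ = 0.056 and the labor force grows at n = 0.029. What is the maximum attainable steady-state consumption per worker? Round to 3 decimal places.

c_gold ≈ 9.469

n + δ = 0.029 + 0.056 = 0.085.
Maximizing c = f(k) − (n+δ)·k gives f'(k) = n+δ, i.e. 0.37·3.2·k^(0.37−1) = 0.085, so k_gold = (0.37·3.2/0.085)^(1/0.63) ≈ 65.4284.
y_gold = 3.2·65.4284^0.37 ≈ 15.0308.
c_gold = y_gold − (n+δ)·k_gold = 15.0308 − 0.085·65.4284 ≈ 9.4694.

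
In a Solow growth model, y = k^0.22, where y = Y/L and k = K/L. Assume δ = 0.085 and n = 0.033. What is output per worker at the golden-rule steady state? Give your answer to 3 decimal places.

Capital per worker breaks even when investment replaces (n + δ)·k; here n + δ = 0.118.
Setting f'(k) = n+δ gives 0.22·k^(0.22−1) = 0.118, hence k_gold = (0.22/0.118)^(1/0.78) ≈ 2.2225.
Output: y_gold = k_gold^0.22 = 2.2225^0.22 ≈ 1.1921.

y_gold ≈ 1.192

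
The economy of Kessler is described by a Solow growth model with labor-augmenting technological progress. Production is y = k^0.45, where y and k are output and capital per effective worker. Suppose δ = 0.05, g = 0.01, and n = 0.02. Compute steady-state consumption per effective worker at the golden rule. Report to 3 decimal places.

c_gold ≈ 2.260

The effective depreciation rate is n + g + δ = 0.02 + 0.01 + 0.05 = 0.08.
Maximizing c = f(k) − (n+g+δ)·k gives f'(k) = n+g+δ, i.e. 0.45·k^(0.45−1) = 0.08, so k_gold = (0.45/0.08)^(1/0.55) ≈ 23.1132.
y_gold = 23.1132^0.45 ≈ 4.1090.
c_gold = y_gold − (n+g+δ)·k_gold = 4.1090 − 0.08·23.1132 ≈ 2.2600.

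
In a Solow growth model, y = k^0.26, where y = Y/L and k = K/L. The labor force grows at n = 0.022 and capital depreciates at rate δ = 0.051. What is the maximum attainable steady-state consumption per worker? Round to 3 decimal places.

Break-even investment rate: n + δ = 0.022 + 0.051 = 0.073.
At the golden rule the marginal product of capital equals n+δ: 0.26·k^(0.26−1) = 0.073. Solving, k_gold = (0.26/0.073)^(1/0.74) ≈ 5.5651.
y_gold = 5.5651^0.26 ≈ 1.5625.
c_gold = y_gold − (n+δ)·k_gold = 1.5625 − 0.073·5.5651 ≈ 1.1563.

c_gold ≈ 1.156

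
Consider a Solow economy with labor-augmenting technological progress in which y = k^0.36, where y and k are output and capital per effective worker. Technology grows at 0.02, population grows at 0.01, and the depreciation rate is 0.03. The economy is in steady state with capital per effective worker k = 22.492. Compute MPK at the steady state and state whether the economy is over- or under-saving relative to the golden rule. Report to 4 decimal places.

The effective depreciation rate is n + g + δ = 0.01 + 0.02 + 0.03 = 0.06.
MPK = 0.36·k^(0.36−1) = 0.36·22.492^(-0.64) ≈ 0.0491.
MPK < 0.06, so the economy is dynamically inefficient (over-saving).

over-saving; MPK ≈ 0.0491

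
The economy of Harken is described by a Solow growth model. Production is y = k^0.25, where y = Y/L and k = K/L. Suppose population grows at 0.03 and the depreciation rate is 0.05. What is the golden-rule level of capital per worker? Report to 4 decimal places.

k_gold ≈ 4.5688

The effective depreciation rate is n + δ = 0.03 + 0.05 = 0.08.
Maximizing c = f(k) − (n+δ)·k gives f'(k) = n+δ, i.e. 0.25·k^(0.25−1) = 0.08, so k_gold = (0.25/0.08)^(1/0.75) ≈ 4.5688.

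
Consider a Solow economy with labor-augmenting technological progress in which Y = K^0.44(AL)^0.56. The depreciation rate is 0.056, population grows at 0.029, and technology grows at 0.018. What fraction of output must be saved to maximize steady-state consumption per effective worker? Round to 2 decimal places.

s_gold = 0.44

Capital per effective worker breaks even when investment replaces (n + g + δ)·k; here n + g + δ = 0.103.
At the golden rule MPK = n+g+δ, and in any Cobb-Douglas steady state s = (n+g+δ)·k/y = MPK·k/y = capital's share 0.44.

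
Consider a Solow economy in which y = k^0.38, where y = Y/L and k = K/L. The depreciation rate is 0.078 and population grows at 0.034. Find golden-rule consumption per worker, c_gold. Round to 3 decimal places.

Capital per worker breaks even when investment replaces (n + δ)·k; here n + δ = 0.112.
Golden rule sets MPK = n+δ: 0.38·k^(0.38−1) = 0.112, so k_gold = (0.38/0.112)^(1/0.62) ≈ 7.1738.
y_gold = 7.1738^0.38 ≈ 2.1144.
c_gold = y_gold − (n+δ)·k_gold = 2.1144 − 0.112·7.1738 ≈ 1.3109.

c_gold ≈ 1.311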